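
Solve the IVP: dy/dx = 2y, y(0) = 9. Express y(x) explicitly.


General solution of y' = 2y is y = Ce^(2x).
Apply y(0) = 9: C = 9.
Particular solution: y = 9e^(2x).


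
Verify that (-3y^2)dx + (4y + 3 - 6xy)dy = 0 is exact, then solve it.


Check exactness: ∂M/∂y = -6y and ∂N/∂x = -6y; equal, so the equation is exact.
Integrate M with respect to x (treating y as constant): ∫M dx = -3xy^2 + h(y).
Differentiate w.r.t. y and set equal to N: the x-dependent terms already match, leaving h'(y) = 4y + 3. Integrate: h(y) = 2y^2 + 3y.
So F(x,y) = 2y^2 + 3y - 3xy^2.
General solution: 2y^2 + 3y - 3xy^2 = C.


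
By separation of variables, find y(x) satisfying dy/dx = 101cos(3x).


g(y) = 1, so integrate directly: y = ∫ 101cos(3x) dx = (101/3)sin(3x) + C.


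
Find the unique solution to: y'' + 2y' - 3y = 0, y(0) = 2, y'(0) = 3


Characteristic roots of r² + 2r - 3 = 0 are 1, -3.
General solution y = c₁ e^(x) + c₂ e^(-3x).
Apply y(0) = 2: c₁ + c₂ = 2. Apply y'(0) = 3: 1 c₁ - 3 c₂ = 3.
Solve: c₁ = 9/4, c₂ = -1/4.
Particular solution: y = (9/4)e^(x) - (1/4)e^(-3x).


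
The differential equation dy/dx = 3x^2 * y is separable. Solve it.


Separate variables: dy/y = 3x^2 dx.
Integrate: ln|y| = x^3 + C₀.
Exponentiate: y = Ce^(x^3).


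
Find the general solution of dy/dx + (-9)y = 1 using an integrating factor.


P(x) = -9 ⇒ μ = e^(-9x).
(μ y)' = e^(-9x) ⇒ μ y = -(1/9)e^(-9x) + C.
Divide by μ: y = -1/9 + Ce^(9x).


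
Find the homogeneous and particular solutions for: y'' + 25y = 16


Homogeneous part: r² + 25 = 0 ⇒ r = ±5i, so y_h = C₁cos(5x) + C₂sin(5x).
Try constant y_p = A; plug in: 25A = 16 ⇒ A = 16/25.
General solution: y = C₁cos(5x) + C₂sin(5x) + 16/25.


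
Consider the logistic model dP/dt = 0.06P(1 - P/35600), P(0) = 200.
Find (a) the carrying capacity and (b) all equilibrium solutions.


Logistic ODE dP/dt = 0.06P(1 - P/35600) has equilibria where dP/dt = 0, i.e. P = 0 or P = 35600.
The coefficient (1 - P/K) = 0 when P = K, identifying K = 35600 as the carrying capacity.
(a) K = 35600; (b) equilibria P = 0 and P = 35600.


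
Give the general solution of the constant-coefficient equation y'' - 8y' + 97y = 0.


Characteristic equation: r² - 8r + 97 = 0.
Discriminant is negative; roots r = 4 ± 9i (complex conjugate pair).
General solution uses e^(α x)(C₁ cos(β x) + C₂ sin(β x)): y = e^(4x)(C₁cos(9x) + C₂sin(9x)).


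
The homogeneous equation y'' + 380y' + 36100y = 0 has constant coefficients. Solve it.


Characteristic equation: r² + 380r + 36100 = 0, i.e. (r + 190)² = 0.
Repeated root r = -190; include an x factor for the second linearly independent solution.
General solution: y = (C₁ + C₂x)e^(-190x).


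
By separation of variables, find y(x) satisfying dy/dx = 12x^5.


Integrate both sides with respect to x: y = ∫ 12x^5 dx = 2x^6 + C.


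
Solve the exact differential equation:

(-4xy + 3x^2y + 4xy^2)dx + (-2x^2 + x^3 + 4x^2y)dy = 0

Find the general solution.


Check exactness: ∂M/∂y = -4x + 3x^2 + 8xy and ∂N/∂x = -4x + 3x^2 + 8xy; equal, so the equation is exact.
Integrate M with respect to x (treating y as constant): ∫M dx = -2x^2y + x^3y + 2x^2y^2 + h(y).
Differentiate w.r.t. y and set equal to N: all terms match, so h'(y) = 0 and h is a constant absorbed into C.
General solution: -2x^2y + x^3y + 2x^2y^2 = C.


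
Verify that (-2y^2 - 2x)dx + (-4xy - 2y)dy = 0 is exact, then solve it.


Check exactness: ∂M/∂y = -4y and ∂N/∂x = -4y; equal, so the equation is exact.
Integrate M with respect to x (treating y as constant): ∫M dx = -2xy^2 - x^2 + h(y).
Differentiate w.r.t. y and set equal to N: the x-dependent terms already match, leaving h'(y) = -2y. Integrate: h(y) = -y^2.
So F(x,y) = -2xy^2 - x^2 - y^2.
General solution: -2xy^2 - x^2 - y^2 = C.


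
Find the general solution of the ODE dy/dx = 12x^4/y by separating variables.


Separate variables: y dy = 12x^4 dx.
Integrate both sides: y²/2 = (12/5)x^5 + C₀.
Multiply by 2: y² = (24/5)x^5 + C.


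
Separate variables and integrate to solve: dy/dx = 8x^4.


Integrate both sides with respect to x: y = ∫ 8x^4 dx = (8/5)x^5 + C.


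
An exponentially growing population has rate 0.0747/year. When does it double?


Exponential growth: P(t) = P₀ e^(0.0747t). Set P(t)/P₀ = 2: e^(0.0747t) = 2.
Solve: t = ln(2)/0.0747 ≈ 9.28 years.


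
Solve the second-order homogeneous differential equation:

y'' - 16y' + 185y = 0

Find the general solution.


Characteristic equation: r² - 16r + 185 = 0.
Discriminant is negative; roots r = 8 ± 11i (complex conjugate pair).
General solution uses e^(α x)(C₁ cos(β x) + C₂ sin(β x)): y = e^(8x)(C₁cos(11x) + C₂sin(11x)).


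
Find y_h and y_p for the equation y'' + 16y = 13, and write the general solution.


Homogeneous part: r² + 16 = 0 ⇒ r = ±4i, so y_h = C₁cos(4x) + C₂sin(4x).
Try constant y_p = A; plug in: 16A = 13 ⇒ A = 13/16.
General solution: y = C₁cos(4x) + C₂sin(4x) + 13/16.


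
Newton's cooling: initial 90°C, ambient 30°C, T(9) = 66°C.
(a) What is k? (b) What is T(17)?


Newton's law: T(t) = T_a + (T₀ - T_a)e^(-kt).
(a) Use T(9) = 66: (66 - 30)/(90 - 30) = e^(-k·9), so k = -ln(0.600)/9 ≈ 0.0568.
(b) Apply k to t = 17: T(17) = 30 + (60)e^(-0.965) ≈ 52.9°C.


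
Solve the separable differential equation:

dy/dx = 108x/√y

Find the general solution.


Separate: √y dy = 108x dx.
Integrate: (2/3)y^(3/2) = 54x² + C.


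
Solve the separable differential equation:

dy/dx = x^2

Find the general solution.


Integrate both sides with respect to x: y = ∫ x^2 dx = (1/3)x^3 + C.


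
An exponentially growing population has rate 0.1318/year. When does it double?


Exponential growth: P(t) = P₀ e^(0.1318t). Set P(t)/P₀ = 2: e^(0.1318t) = 2.
Solve: t = ln(2)/0.1318 ≈ 5.26 years.


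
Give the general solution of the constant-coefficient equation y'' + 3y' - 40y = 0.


Characteristic equation: r² + 3r - 40 = 0.
Factor: (r + 8)(r - 5) = 0 ⇒ r = -8, 5 (distinct real).
General solution: y = C₁e^(-8x) + C₂e^(5x).


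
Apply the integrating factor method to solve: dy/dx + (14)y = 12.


P(x) = 14, Q(x) = 12; integrating factor μ = e^(14x).
(μ y)' = 12e^(14x) ⇒ μ y = (6/7)e^(14x) + C.
Divide by μ: y = 6/7 + Ce^(-14x).


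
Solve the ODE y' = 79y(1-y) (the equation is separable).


Separate: dy/[y(1-y)] = 79 dx.
Partial fractions: 1/[y(1-y)] = 1/y + 1/(1-y).
Integrate: ln|y/(1-y)| = 79x + C₀.
Solve for y: y = 1/(1 + Ce^(-79x)).


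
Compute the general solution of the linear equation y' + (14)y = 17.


P(x) = 14, Q(x) = 17; integrating factor μ = e^(14x).
(μ y)' = 17e^(14x) ⇒ μ y = (17/14)e^(14x) + C.
Divide by μ: y = 17/14 + Ce^(-14x).


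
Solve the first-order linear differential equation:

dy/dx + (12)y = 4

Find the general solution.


P(x) = 12, Q(x) = 4; integrating factor μ = e^(12x).
(μ y)' = 4e^(12x) ⇒ μ y = (1/3)e^(12x) + C.
Divide by μ: y = 1/3 + Ce^(-12x).


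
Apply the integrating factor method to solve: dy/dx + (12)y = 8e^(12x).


P(x) = 12 ⇒ μ = e^(12x).
(μ y)' = 8e^(24x) ⇒ μ y = (8/24)e^(24x) + C.
Divide by μ: y = (1/3)e^(12x) + Ce^(-12x).


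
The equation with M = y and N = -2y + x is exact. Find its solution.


Check exactness: ∂M/∂y = 1 and ∂N/∂x = 1; equal, so the equation is exact.
Integrate M with respect to x (treating y as constant): ∫M dx = xy + h(y).
Differentiate w.r.t. y and set equal to N: the x-dependent terms already match, leaving h'(y) = -2y. Integrate: h(y) = -y^2.
So F(x,y) = -y^2 + xy.
General solution: -y^2 + xy = C.


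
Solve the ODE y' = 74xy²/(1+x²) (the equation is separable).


Separate: dy/y² = 74x/(1+x²) dx.
Integrate LHS: ∫ dy/y² = -1/y.
Integrate RHS via u = 1+x²: 37ln(1+x²) + C.
Result: -1/y = 37ln(1+x²) + C.


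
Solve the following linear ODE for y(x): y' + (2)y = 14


P(x) = 2, Q(x) = 14; integrating factor μ = e^(2x).
(μ y)' = 14e^(2x) ⇒ μ y = 7e^(2x) + C.
Divide by μ: y = 7 + Ce^(-2x).


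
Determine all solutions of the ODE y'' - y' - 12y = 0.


Characteristic equation: r² - r - 12 = 0.
Factor: (r + 3)(r - 4) = 0 ⇒ r = -3, 4 (distinct real).
General solution: y = C₁e^(-3x) + C₂e^(4x).


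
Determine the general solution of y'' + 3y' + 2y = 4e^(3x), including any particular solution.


Characteristic roots of r² + 3r + 2 = 0 are -2, -1.
y_h = C₁e^(-2x) + C₂e^(-x).
Forcing exponent 3 is not a characteristic root; try y_p = Ae^(3x).
Substitute: A·(9 + (3)·3 + (2)) = A·20 = 4, so A = 1/5.
General solution: y = C₁e^(-2x) + C₂e^(-x) + (1/5)e^(3x).


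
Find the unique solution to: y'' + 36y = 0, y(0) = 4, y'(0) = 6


Characteristic roots of r² + 36 = 0 are ±6i, so y = C₁cos(6x) + C₂sin(6x).
Apply y(0) = 4: C₁ = 4. Differentiate and apply y'(0) = 6: 6·C₂ = 6, so C₂ = 1.
Particular solution: y = 4cos(6x) + sin(6x).


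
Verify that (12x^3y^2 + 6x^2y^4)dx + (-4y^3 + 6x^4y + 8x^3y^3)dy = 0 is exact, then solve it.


Check exactness: ∂M/∂y = 24x^3y + 24x^2y^3 and ∂N/∂x = 24x^3y + 24x^2y^3; equal, so the equation is exact.
Integrate M with respect to x (treating y as constant): ∫M dx = 3x^4y^2 + 2x^3y^4 + h(y).
Differentiate w.r.t. y and set equal to N: the x-dependent terms already match, leaving h'(y) = -4y^3. Integrate: h(y) = -y^4.
So F(x,y) = -y^4 + 3x^4y^2 + 2x^3y^4.
General solution: -y^4 + 3x^4y^2 + 2x^3y^4 = C.


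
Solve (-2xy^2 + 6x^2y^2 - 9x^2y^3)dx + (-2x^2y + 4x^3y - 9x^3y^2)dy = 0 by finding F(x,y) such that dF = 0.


Check exactness: ∂M/∂y = -4xy + 12x^2y - 27x^2y^2 and ∂N/∂x = -4xy + 12x^2y - 27x^2y^2; equal, so the equation is exact.
Integrate M with respect to x (treating y as constant): ∫M dx = -x^2y^2 + 2x^3y^2 - 3x^3y^3 + h(y).
Differentiate w.r.t. y and set equal to N: all terms match, so h'(y) = 0 and h is a constant absorbed into C.
General solution: -x^2y^2 + 2x^3y^2 - 3x^3y^3 = C.


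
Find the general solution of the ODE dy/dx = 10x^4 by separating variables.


Integrate both sides with respect to x: y = ∫ 10x^4 dx = 2x^5 + C.


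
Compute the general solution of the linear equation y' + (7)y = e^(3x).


P(x) = 7 ⇒ μ = e^(7x).
(μ y)' = e^(10x) ⇒ μ y = e^(10x)/10 + C.
Divide by μ: y = (1/10)e^(3x) + Ce^(-7x).


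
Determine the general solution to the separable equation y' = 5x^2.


Integrate both sides with respect to x: y = ∫ 5x^2 dx = (5/3)x^3 + C.


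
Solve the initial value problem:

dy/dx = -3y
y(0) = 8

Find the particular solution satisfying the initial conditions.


General solution of y' = -3y is y = Ce^(-3x).
Apply y(0) = 8: C = 8.
Particular solution: y = 8e^(-3x).


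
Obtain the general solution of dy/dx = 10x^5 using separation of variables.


Integrate both sides with respect to x: y = ∫ 10x^5 dx = (5/3)x^6 + C.


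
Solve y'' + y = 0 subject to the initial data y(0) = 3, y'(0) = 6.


Characteristic roots of r² + 1 = 0 are ±1i, so y = C₁cos(x) + C₂sin(x).
Apply y(0) = 3: C₁ = 3. Differentiate and apply y'(0) = 6: 1·C₂ = 6, so C₂ = 6.
Particular solution: y = 3cos(x) + 6sin(x).


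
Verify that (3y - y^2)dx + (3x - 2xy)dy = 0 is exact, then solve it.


Check exactness: ∂M/∂y = 3 - 2y and ∂N/∂x = 3 - 2y; equal, so the equation is exact.
Integrate M with respect to x (treating y as constant): ∫M dx = 3xy - xy^2 + h(y).
Differentiate w.r.t. y and set equal to N: all terms match, so h'(y) = 0 and h is a constant absorbed into C.
General solution: 3xy - xy^2 = C.


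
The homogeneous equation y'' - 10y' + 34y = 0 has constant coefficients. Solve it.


Characteristic equation: r² - 10r + 34 = 0.
Discriminant is negative; roots r = 5 ± 3i (complex conjugate pair).
General solution uses e^(α x)(C₁ cos(β x) + C₂ sin(β x)): y = e^(5x)(C₁cos(3x) + C₂sin(3x)).


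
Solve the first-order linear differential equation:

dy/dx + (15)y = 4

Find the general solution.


P(x) = 15, Q(x) = 4; integrating factor μ = e^(15x).
(μ y)' = 4e^(15x) ⇒ μ y = (4/15)e^(15x) + C.
Divide by μ: y = 4/15 + Ce^(-15x).


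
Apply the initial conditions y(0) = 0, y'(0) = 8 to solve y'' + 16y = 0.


Characteristic roots of r² + 16 = 0 are ±4i, so y = C₁cos(4x) + C₂sin(4x).
Apply y(0) = 0: C₁ = 0. Differentiate and apply y'(0) = 8: 4·C₂ = 8, so C₂ = 2.
Particular solution: y = 2sin(4x).


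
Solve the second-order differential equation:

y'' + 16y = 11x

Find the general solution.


Homogeneous: r² + 16 = 0 ⇒ r = ±4i, y_h = C₁cos(4x) + C₂sin(4x).
Polynomial forcing; try y_p = Ax + B. Then y_p'' + 16 y_p = 16(Ax + B) = 11x, so B = 0 and A = 11/16.
General solution: y = C₁cos(4x) + C₂sin(4x) + (11/16)x.


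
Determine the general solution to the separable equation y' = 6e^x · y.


Separate variables: dy/y = 6e^x dx.
Integrate: ln|y| = 6e^x + C₀.
Exponentiate: y = Ce^(6e^x).


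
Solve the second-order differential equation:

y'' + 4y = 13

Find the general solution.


Homogeneous part: r² + 4 = 0 ⇒ r = ±2i, so y_h = C₁cos(2x) + C₂sin(2x).
Try constant y_p = A; plug in: 4A = 13 ⇒ A = 13/4.
General solution: y = C₁cos(2x) + C₂sin(2x) + 13/4.


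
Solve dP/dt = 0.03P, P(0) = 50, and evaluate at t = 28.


The ODE dP/dt = 0.03P has solution P(t) = P(0)e^(0.03t).
Substitute P(0) = 50 and t = 28: P(28) = 50 e^(0.84) ≈ 116.


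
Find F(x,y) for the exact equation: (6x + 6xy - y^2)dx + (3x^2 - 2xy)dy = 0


Check exactness: ∂M/∂y = 6x - 2y and ∂N/∂x = 6x - 2y; equal, so the equation is exact.
Integrate M with respect to x (treating y as constant): ∫M dx = 3x^2 + 3x^2y - xy^2 + h(y).
Differentiate w.r.t. y and set equal to N: all terms match, so h'(y) = 0 and h is a constant absorbed into C.
General solution: 3x^2 + 3x^2y - xy^2 = C.


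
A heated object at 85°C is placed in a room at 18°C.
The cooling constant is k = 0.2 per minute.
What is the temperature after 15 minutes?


Newton's law: dT/dt = -k(T - T_a) has solution T(t) = T_a + (T₀ - T_a)e^(-kt).
Plug in T_a = 18, T₀ = 85, k = 0.2, t = 15: T(15) = 18 + (67)e^(-3.00) ≈ 21.3°C.


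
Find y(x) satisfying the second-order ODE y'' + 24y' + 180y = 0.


Characteristic equation: r² + 24r + 180 = 0.
Discriminant is negative; roots r = -12 ± 6i (complex conjugate pair).
General solution uses e^(α x)(C₁ cos(β x) + C₂ sin(β x)): y = e^(-12x)(C₁cos(6x) + C₂sin(6x)).


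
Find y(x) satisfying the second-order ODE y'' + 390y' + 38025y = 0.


Characteristic equation: r² + 390r + 38025 = 0, i.e. (r + 195)² = 0.
Repeated root r = -195; include an x factor for the second linearly independent solution.
General solution: y = (C₁ + C₂x)e^(-195x).


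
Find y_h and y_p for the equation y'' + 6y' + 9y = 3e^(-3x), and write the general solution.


Characteristic polynomial (r + 3)² = 0; repeated root r = -3.
y_h = (C₁ + C₂x)e^(-3x). Forcing matches the repeated root (resonance), so try y_p = Ax² e^(-3x).
Substitute and solve for A: 2A = 3, so A = 3/2.
General solution: y = (C₁ + C₂x + (3/2)x²)e^(-3x).


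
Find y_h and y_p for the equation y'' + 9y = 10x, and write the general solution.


Homogeneous: r² + 9 = 0 ⇒ r = ±3i, y_h = C₁cos(3x) + C₂sin(3x).
Polynomial forcing; try y_p = Ax + B. Then y_p'' + 9 y_p = 9(Ax + B) = 10x, so B = 0 and A = 10/9.
General solution: y = C₁cos(3x) + C₂sin(3x) + (10/9)x.


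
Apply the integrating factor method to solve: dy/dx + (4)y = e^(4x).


P(x) = 4 ⇒ μ = e^(4x).
(μ y)' = e^(8x) ⇒ μ y = (1/8)e^(8x) + C.
Divide by μ: y = (1/8)e^(4x) + Ce^(-4x).


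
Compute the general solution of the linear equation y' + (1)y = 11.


P(x) = 1, Q(x) = 11; integrating factor μ = e^(x).
(μ y)' = 11e^(x) ⇒ μ y = 11e^(x) + C.
Divide by μ: y = 11 + Ce^(-x).


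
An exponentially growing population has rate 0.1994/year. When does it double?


Exponential growth: P(t) = P₀ e^(0.1994t). Set P(t)/P₀ = 2: e^(0.1994t) = 2.
Solve: t = ln(2)/0.1994 ≈ 3.48 years.


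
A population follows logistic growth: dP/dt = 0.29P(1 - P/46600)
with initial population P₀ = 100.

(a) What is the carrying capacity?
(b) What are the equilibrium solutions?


Logistic ODE dP/dt = 0.29P(1 - P/46600) has equilibria where dP/dt = 0, i.e. P = 0 or P = 46600.
The coefficient (1 - P/K) = 0 when P = K, identifying K = 46600 as the carrying capacity.
(a) K = 46600; (b) equilibria P = 0 and P = 46600.


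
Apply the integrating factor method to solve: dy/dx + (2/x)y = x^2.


P(x) = 2/x ⇒ μ = x^2.
(x^2 y)' = x^2·x^2 = x^4.
Integrate: x^2 y = x^5/(5) + C.
Solve for y: y = (1/5)x^3 + C/x^2.


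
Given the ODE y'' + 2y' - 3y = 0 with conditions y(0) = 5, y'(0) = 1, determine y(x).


Characteristic roots of r² + 2r - 3 = 0 are -3, 1.
General solution y = c₁ e^(-3x) + c₂ e^(x).
Apply y(0) = 5: c₁ + c₂ = 5. Apply y'(0) = 1: -3 c₁ + 1 c₂ = 1.
Solve: c₁ = 1, c₂ = 4.
Particular solution: y = e^(-3x) + 4e^(x).


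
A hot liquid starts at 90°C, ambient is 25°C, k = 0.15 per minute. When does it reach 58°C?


From T(t) = T_a + (T₀ - T_a)e^(-kt), set T(t) = 58:
(58 - 25) / (90 - 25) = e^(-0.15t), so t = -ln(0.508)/0.15 ≈ 4.5 minutes.


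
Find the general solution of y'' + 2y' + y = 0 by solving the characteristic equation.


Characteristic equation: r² + 2r + 1 = 0, i.e. (r + 1)² = 0.
Repeated root r = -1; include an x factor for the second linearly independent solution.
General solution: y = (C₁ + C₂x)e^(-x).


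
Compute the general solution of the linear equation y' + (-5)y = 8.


P(x) = -5 ⇒ μ = e^(-5x).
(μ y)' = 8e^(-5x) ⇒ μ y = -(8/5)e^(-5x) + C.
Divide by μ: y = -8/5 + Ce^(5x).


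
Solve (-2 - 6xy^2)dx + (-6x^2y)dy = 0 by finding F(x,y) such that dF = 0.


Check exactness: ∂M/∂y = -12xy and ∂N/∂x = -12xy; equal, so the equation is exact.
Integrate M with respect to x (treating y as constant): ∫M dx = -2x - 3x^2y^2 + h(y).
Differentiate w.r.t. y and set equal to N: all terms match, so h'(y) = 0 and h is a constant absorbed into C.
General solution: -2x - 3x^2y^2 = C.


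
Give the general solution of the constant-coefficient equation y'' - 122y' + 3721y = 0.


Characteristic equation: r² - 122r + 3721 = 0, i.e. (r - 61)² = 0.
Repeated root r = 61; include an x factor for the second linearly independent solution.
General solution: y = (C₁ + C₂x)e^(61x).


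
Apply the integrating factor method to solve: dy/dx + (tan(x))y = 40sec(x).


P(x) = tan(x) ⇒ μ = e^(∫tan(x)dx) = sec(x).
(sec(x) y)' = 40sec²(x) ⇒ sec(x) y = 40tan(x) + C.
Multiply by cos(x): y = 40sin(x) + C·cos(x).


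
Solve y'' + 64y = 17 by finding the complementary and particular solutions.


Homogeneous part: r² + 64 = 0 ⇒ r = ±8i, so y_h = C₁cos(8x) + C₂sin(8x).
Try constant y_p = A; plug in: 64A = 17 ⇒ A = 17/64.
General solution: y = C₁cos(8x) + C₂sin(8x) + 17/64.


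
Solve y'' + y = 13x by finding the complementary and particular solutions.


Homogeneous: r² + 1 = 0 ⇒ r = ±1i, y_h = C₁cos(x) + C₂sin(x).
Polynomial forcing; try y_p = Ax + B. Then y_p'' + 1 y_p = 1(Ax + B) = 13x, so B = 0 and A = 13.
General solution: y = C₁cos(x) + C₂sin(x) + 13x.


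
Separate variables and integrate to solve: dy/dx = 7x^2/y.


Separate variables: y dy = 7x^2 dx.
Integrate both sides: y²/2 = (7/3)x^3 + C₀.
Multiply by 2: y² = (14/3)x^3 + C.


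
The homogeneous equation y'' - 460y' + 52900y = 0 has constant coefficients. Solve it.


Characteristic equation: r² - 460r + 52900 = 0, i.e. (r - 230)² = 0.
Repeated root r = 230; include an x factor for the second linearly independent solution.
General solution: y = (C₁ + C₂x)e^(230x).


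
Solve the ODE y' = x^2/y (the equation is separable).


Separate variables: y dy = x^2 dx.
Integrate both sides: y²/2 = (1/3)x^3 + C₀.
Multiply by 2: y² = (2/3)x^3 + C.


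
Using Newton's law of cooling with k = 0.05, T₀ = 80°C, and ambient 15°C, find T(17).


Newton's law: dT/dt = -k(T - T_a) has solution T(t) = T_a + (T₀ - T_a)e^(-kt).
Plug in T_a = 15, T₀ = 80, k = 0.05, t = 17: T(17) = 15 + (65)e^(-0.85) ≈ 42.8°C.


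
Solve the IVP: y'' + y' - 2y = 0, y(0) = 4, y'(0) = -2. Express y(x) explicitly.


Characteristic roots of r² + r - 2 = 0 are 1, -2.
General solution y = c₁ e^(x) + c₂ e^(-2x).
Apply y(0) = 4: c₁ + c₂ = 4. Apply y'(0) = -2: 1 c₁ - 2 c₂ = -2.
Solve: c₁ = 2, c₂ = 2.
Particular solution: y = 2e^(x) + 2e^(-2x).


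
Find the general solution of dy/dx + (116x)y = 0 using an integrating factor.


P(x) = 116x ⇒ μ = e^(58x²).
Q(x) = 0 so μ y is constant: y = Ce^(-58x²).


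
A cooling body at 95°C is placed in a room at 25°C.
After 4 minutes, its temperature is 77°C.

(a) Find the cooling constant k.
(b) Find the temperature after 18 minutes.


Newton's law: T(t) = T_a + (T₀ - T_a)e^(-kt).
(a) Use T(4) = 77: (77 - 25)/(95 - 25) = e^(-k·4), so k = -ln(0.743)/4 ≈ 0.0743.
(b) Apply k to t = 18: T(18) = 25 + (70)e^(-1.338) ≈ 43.4°C.


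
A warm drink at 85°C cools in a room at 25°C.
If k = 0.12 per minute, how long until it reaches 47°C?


From T(t) = T_a + (T₀ - T_a)e^(-kt), set T(t) = 47:
(47 - 25) / (85 - 25) = e^(-0.12t), so t = -ln(0.367)/0.12 ≈ 8.4 minutes.


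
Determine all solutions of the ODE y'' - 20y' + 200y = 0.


Characteristic equation: r² - 20r + 200 = 0.
Discriminant is negative; roots r = 10 ± 10i (complex conjugate pair).
General solution uses e^(α x)(C₁ cos(β x) + C₂ sin(β x)): y = e^(10x)(C₁cos(10x) + C₂sin(10x)).


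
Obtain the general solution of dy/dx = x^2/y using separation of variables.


Separate variables: y dy = x^2 dx.
Integrate both sides: y²/2 = (1/3)x^3 + C₀.
Multiply by 2: y² = (2/3)x^3 + C.


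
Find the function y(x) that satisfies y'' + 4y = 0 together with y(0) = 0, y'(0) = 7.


Characteristic roots of r² + 4 = 0 are ±2i, so y = C₁cos(2x) + C₂sin(2x).
Apply y(0) = 0: C₁ = 0. Differentiate and apply y'(0) = 7: 2·C₂ = 7, so C₂ = 7/2.
Particular solution: y = (7/2)sin(2x).


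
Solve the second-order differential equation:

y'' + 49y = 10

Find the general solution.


Homogeneous part: r² + 49 = 0 ⇒ r = ±7i, so y_h = C₁cos(7x) + C₂sin(7x).
Try constant y_p = A; plug in: 49A = 10 ⇒ A = 10/49.
General solution: y = C₁cos(7x) + C₂sin(7x) + 10/49.


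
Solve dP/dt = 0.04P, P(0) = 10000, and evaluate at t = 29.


The ODE dP/dt = 0.04P has solution P(t) = P(0)e^(0.04t).
Substitute P(0) = 10000 and t = 29: P(29) = 10000 e^(1.16) ≈ 31899.


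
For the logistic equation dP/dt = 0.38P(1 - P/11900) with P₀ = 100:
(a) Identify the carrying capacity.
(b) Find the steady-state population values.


Logistic ODE dP/dt = 0.38P(1 - P/11900) has equilibria where dP/dt = 0, i.e. P = 0 or P = 11900.
The coefficient (1 - P/K) = 0 when P = K, identifying K = 11900 as the carrying capacity.
(a) K = 11900; (b) equilibria P = 0 and P = 11900.


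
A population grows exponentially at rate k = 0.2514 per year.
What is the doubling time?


Exponential growth: P(t) = P₀ e^(0.2514t). Set P(t)/P₀ = 2: e^(0.2514t) = 2.
Solve: t = ln(2)/0.2514 ≈ 2.76 years.


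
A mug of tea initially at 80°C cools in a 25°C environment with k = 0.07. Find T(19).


Newton's law: dT/dt = -k(T - T_a) has solution T(t) = T_a + (T₀ - T_a)e^(-kt).
Plug in T_a = 25, T₀ = 80, k = 0.07, t = 19: T(19) = 25 + (55)e^(-1.33) ≈ 39.5°C.


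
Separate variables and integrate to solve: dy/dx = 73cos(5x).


g(y) = 1, so integrate directly: y = ∫ 73cos(5x) dx = (73/5)sin(5x) + C.


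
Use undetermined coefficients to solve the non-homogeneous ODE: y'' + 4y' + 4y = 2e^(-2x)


Characteristic polynomial (r + 2)² = 0; repeated root r = -2.
y_h = (C₁ + C₂x)e^(-2x). Forcing matches the repeated root (resonance), so try y_p = Ax² e^(-2x).
Substitute and solve for A: 2A = 2, so A = 1.
General solution: y = (C₁ + C₂x + x²)e^(-2x).


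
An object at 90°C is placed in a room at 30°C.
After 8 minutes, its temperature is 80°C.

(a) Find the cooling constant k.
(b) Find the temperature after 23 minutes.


Newton's law: T(t) = T_a + (T₀ - T_a)e^(-kt).
(a) Use T(8) = 80: (80 - 30)/(90 - 30) = e^(-k·8), so k = -ln(0.833)/8 ≈ 0.0228.
(b) Apply k to t = 23: T(23) = 30 + (60)e^(-0.524) ≈ 65.5°C.


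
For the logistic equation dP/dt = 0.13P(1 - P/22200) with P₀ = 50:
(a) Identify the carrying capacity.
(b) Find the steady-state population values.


Logistic ODE dP/dt = 0.13P(1 - P/22200) has equilibria where dP/dt = 0, i.e. P = 0 or P = 22200.
The coefficient (1 - P/K) = 0 when P = K, identifying K = 22200 as the carrying capacity.
(a) K = 22200; (b) equilibria P = 0 and P = 22200.


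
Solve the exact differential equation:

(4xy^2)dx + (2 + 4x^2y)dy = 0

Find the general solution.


Check exactness: ∂M/∂y = 8xy and ∂N/∂x = 8xy; equal, so the equation is exact.
Integrate M with respect to x (treating y as constant): ∫M dx = 2x^2y^2 + h(y).
Differentiate w.r.t. y and set equal to N: the x-dependent terms already match, leaving h'(y) = 2. Integrate: h(y) = 2y.
So F(x,y) = 2y + 2x^2y^2.
General solution: 2y + 2x^2y^2 = C.


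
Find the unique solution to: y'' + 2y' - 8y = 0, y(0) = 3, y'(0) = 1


Characteristic roots of r² + 2r - 8 = 0 are -4, 2.
General solution y = c₁ e^(-4x) + c₂ e^(2x).
Apply y(0) = 3: c₁ + c₂ = 3. Apply y'(0) = 1: -4 c₁ + 2 c₂ = 1.
Solve: c₁ = 5/6, c₂ = 13/6.
Particular solution: y = (5/6)e^(-4x) + (13/6)e^(2x).


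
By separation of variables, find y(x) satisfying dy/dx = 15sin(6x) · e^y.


Separate: e^(-y) dy = 15sin(6x) dx.
Integrate: -e^(-y) = -(5/2)cos(6x) + C₀.
Rearrange: e^(-y) = (5/2)cos(6x) + C.


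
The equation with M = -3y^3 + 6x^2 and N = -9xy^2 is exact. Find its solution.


Check exactness: ∂M/∂y = -9y^2 and ∂N/∂x = -9y^2; equal, so the equation is exact.
Integrate M with respect to x (treating y as constant): ∫M dx = -3xy^3 + 2x^3 + h(y).
Differentiate w.r.t. y and set equal to N: all terms match, so h'(y) = 0 and h is a constant absorbed into C.
General solution: -3xy^3 + 2x^3 = C.


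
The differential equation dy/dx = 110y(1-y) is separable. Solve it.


Separate: dy/[y(1-y)] = 110 dx.
Partial fractions: 1/[y(1-y)] = 1/y + 1/(1-y).
Integrate: ln|y/(1-y)| = 110x + C₀.
Solve for y: y = 1/(1 + Ce^(-110x)).


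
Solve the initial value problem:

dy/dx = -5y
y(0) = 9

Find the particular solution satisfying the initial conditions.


General solution of y' = -5y is y = Ce^(-5x).
Apply y(0) = 9: C = 9.
Particular solution: y = 9e^(-5x).


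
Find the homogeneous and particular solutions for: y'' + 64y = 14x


Homogeneous: r² + 64 = 0 ⇒ r = ±8i, y_h = C₁cos(8x) + C₂sin(8x).
Polynomial forcing; try y_p = Ax + B. Then y_p'' + 64 y_p = 64(Ax + B) = 14x, so B = 0 and A = 7/32.
General solution: y = C₁cos(8x) + C₂sin(8x) + (7/32)x.


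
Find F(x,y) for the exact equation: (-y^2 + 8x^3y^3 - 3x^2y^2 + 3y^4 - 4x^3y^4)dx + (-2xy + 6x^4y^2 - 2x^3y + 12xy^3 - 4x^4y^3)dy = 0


Check exactness: ∂M/∂y = -2y + 24x^3y^2 - 6x^2y + 12y^3 - 16x^3y^3 and ∂N/∂x = -2y + 24x^3y^2 - 6x^2y + 12y^3 - 16x^3y^3; equal, so the equation is exact.
Integrate M with respect to x (treating y as constant): ∫M dx = -xy^2 + 2x^4y^3 - x^3y^2 + 3xy^4 - x^4y^4 + h(y).
Differentiate w.r.t. y and set equal to N: all terms match, so h'(y) = 0 and h is a constant absorbed into C.
General solution: -xy^2 + 2x^4y^3 - x^3y^2 + 3xy^4 - x^4y^4 = C.


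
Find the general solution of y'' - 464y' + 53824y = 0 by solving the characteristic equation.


Characteristic equation: r² - 464r + 53824 = 0, i.e. (r - 232)² = 0.
Repeated root r = 232; include an x factor for the second linearly independent solution.
General solution: y = (C₁ + C₂x)e^(232x).


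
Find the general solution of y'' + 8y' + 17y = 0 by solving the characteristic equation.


Characteristic equation: r² + 8r + 17 = 0.
Discriminant is negative; roots r = -4 ± 1i (complex conjugate pair).
General solution uses e^(α x)(C₁ cos(β x) + C₂ sin(β x)): y = e^(-4x)(C₁cos(x) + C₂sin(x)).


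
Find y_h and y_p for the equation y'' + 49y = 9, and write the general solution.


Homogeneous part: r² + 49 = 0 ⇒ r = ±7i, so y_h = C₁cos(7x) + C₂sin(7x).
Try constant y_p = A; plug in: 49A = 9 ⇒ A = 9/49.
General solution: y = C₁cos(7x) + C₂sin(7x) + 9/49.


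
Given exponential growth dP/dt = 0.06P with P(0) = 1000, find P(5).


The ODE dP/dt = 0.06P has solution P(t) = P(0)e^(0.06t).
Substitute P(0) = 1000 and t = 5: P(5) = 1000 e^(0.30) ≈ 1350.


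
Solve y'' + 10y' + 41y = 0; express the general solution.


Characteristic equation: r² + 10r + 41 = 0.
Discriminant is negative; roots r = -5 ± 4i (complex conjugate pair).
General solution uses e^(α x)(C₁ cos(β x) + C₂ sin(β x)): y = e^(-5x)(C₁cos(4x) + C₂sin(4x)).


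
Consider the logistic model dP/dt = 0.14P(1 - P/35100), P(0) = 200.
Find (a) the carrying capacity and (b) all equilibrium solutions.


Logistic ODE dP/dt = 0.14P(1 - P/35100) has equilibria where dP/dt = 0, i.e. P = 0 or P = 35100.
The coefficient (1 - P/K) = 0 when P = K, identifying K = 35100 as the carrying capacity.
(a) K = 35100; (b) equilibria P = 0 and P = 35100.


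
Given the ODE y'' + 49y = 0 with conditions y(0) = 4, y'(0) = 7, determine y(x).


Characteristic roots of r² + 49 = 0 are ±7i, so y = C₁cos(7x) + C₂sin(7x).
Apply y(0) = 4: C₁ = 4. Differentiate and apply y'(0) = 7: 7·C₂ = 7, so C₂ = 1.
Particular solution: y = 4cos(7x) + sin(7x).


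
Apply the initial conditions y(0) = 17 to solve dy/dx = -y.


General solution of y' = -y is y = Ce^(-x).
Apply y(0) = 17: C = 17.
Particular solution: y = 17e^(-x).


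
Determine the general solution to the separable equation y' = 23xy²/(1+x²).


Separate: dy/y² = 23x/(1+x²) dx.
Integrate LHS: ∫ dy/y² = -1/y.
Integrate RHS via u = 1+x²: (23/2)ln(1+x²) + C.
Result: -1/y = (23/2)ln(1+x²) + C.


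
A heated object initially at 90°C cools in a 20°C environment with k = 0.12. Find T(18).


Newton's law: dT/dt = -k(T - T_a) has solution T(t) = T_a + (T₀ - T_a)e^(-kt).
Plug in T_a = 20, T₀ = 90, k = 0.12, t = 18: T(18) = 20 + (70)e^(-2.16) ≈ 28.1°C.


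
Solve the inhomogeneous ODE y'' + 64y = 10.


Homogeneous part: r² + 64 = 0 ⇒ r = ±8i, so y_h = C₁cos(8x) + C₂sin(8x).
Try constant y_p = A; plug in: 64A = 10 ⇒ A = 5/32.
General solution: y = C₁cos(8x) + C₂sin(8x) + 5/32.


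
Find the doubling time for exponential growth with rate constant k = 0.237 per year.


Exponential growth: P(t) = P₀ e^(0.237t). Set P(t)/P₀ = 2: e^(0.237t) = 2.
Solve: t = ln(2)/0.237 ≈ 2.92 years.


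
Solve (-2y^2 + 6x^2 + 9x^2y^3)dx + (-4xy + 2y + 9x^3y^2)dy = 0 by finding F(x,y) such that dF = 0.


Check exactness: ∂M/∂y = -4y + 27x^2y^2 and ∂N/∂x = -4y + 27x^2y^2; equal, so the equation is exact.
Integrate M with respect to x (treating y as constant): ∫M dx = -2xy^2 + 2x^3 + 3x^3y^3 + h(y).
Differentiate w.r.t. y and set equal to N: the x-dependent terms already match, leaving h'(y) = 2y. Integrate: h(y) = y^2.
So F(x,y) = -2xy^2 + y^2 + 2x^3 + 3x^3y^3.
General solution: -2xy^2 + y^2 + 2x^3 + 3x^3y^3 = C.


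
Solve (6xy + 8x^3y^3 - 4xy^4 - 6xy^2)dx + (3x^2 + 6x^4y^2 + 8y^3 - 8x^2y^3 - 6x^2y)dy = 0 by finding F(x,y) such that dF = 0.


Check exactness: ∂M/∂y = 6x + 24x^3y^2 - 16xy^3 - 12xy and ∂N/∂x = 6x + 24x^3y^2 - 16xy^3 - 12xy; equal, so the equation is exact.
Integrate M with respect to x (treating y as constant): ∫M dx = 3x^2y + 2x^4y^3 - 2x^2y^4 - 3x^2y^2 + h(y).
Differentiate w.r.t. y and set equal to N: the x-dependent terms already match, leaving h'(y) = 8y^3. Integrate: h(y) = 2y^4.
So F(x,y) = 3x^2y + 2x^4y^3 + 2y^4 - 2x^2y^4 - 3x^2y^2.
General solution: 3x^2y + 2x^4y^3 + 2y^4 - 2x^2y^4 - 3x^2y^2 = C.


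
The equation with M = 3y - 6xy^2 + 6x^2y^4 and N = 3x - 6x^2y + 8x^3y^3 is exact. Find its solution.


Check exactness: ∂M/∂y = 3 - 12xy + 24x^2y^3 and ∂N/∂x = 3 - 12xy + 24x^2y^3; equal, so the equation is exact.
Integrate M with respect to x (treating y as constant): ∫M dx = 3xy - 3x^2y^2 + 2x^3y^4 + h(y).
Differentiate w.r.t. y and set equal to N: all terms match, so h'(y) = 0 and h is a constant absorbed into C.
General solution: 3xy - 3x^2y^2 + 2x^3y^4 = C.


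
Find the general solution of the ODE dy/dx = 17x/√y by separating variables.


Separate: √y dy = 17x dx.
Integrate: (2/3)y^(3/2) = (17/2)x² + C.


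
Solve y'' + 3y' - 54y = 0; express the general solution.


Characteristic equation: r² + 3r - 54 = 0.
Factor: (r + 9)(r - 6) = 0 ⇒ r = -9, 6 (distinct real).
General solution: y = C₁e^(-9x) + C₂e^(6x).


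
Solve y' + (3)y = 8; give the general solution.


P(x) = 3, Q(x) = 8; integrating factor μ = e^(3x).
(μ y)' = 8e^(3x) ⇒ μ y = (8/3)e^(3x) + C.
Divide by μ: y = 8/3 + Ce^(-3x).


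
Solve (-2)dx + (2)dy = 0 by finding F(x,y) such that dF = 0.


Check exactness: ∂M/∂y = 0 and ∂N/∂x = 0; equal, so the equation is exact.
Integrate M with respect to x (treating y as constant): ∫M dx = -2x + h(y).
Differentiate w.r.t. y and set equal to N: the x-dependent terms already match, leaving h'(y) = 2. Integrate: h(y) = 2y.
So F(x,y) = 2y - 2x.
General solution: 2y - 2x = C.


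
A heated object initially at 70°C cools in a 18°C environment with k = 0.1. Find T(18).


Newton's law: dT/dt = -k(T - T_a) has solution T(t) = T_a + (T₀ - T_a)e^(-kt).
Plug in T_a = 18, T₀ = 70, k = 0.1, t = 18: T(18) = 18 + (52)e^(-1.80) ≈ 26.6°C.


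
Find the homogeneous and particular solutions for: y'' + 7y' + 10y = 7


Characteristic roots of r² + 7r + 10 = 0 are -2, -5.
y_h = C₁e^(-2x) + C₂e^(-5x).
Constant forcing; try y_p = A. Then 10A = 7 ⇒ A = 7/10.
General solution: y = C₁e^(-2x) + C₂e^(-5x) + 7/10.


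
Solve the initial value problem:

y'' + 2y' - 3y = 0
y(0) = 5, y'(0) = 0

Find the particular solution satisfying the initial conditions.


Characteristic roots of r² + 2r - 3 = 0 are 1, -3.
General solution y = c₁ e^(x) + c₂ e^(-3x).
Apply y(0) = 5: c₁ + c₂ = 5. Apply y'(0) = 0: 1 c₁ - 3 c₂ = 0.
Solve: c₁ = 15/4, c₂ = 5/4.
Particular solution: y = (15/4)e^(x) + (5/4)e^(-3x).


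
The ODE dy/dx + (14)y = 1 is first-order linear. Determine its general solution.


P(x) = 14, Q(x) = 1; integrating factor μ = e^(14x).
(μ y)' = e^(14x) ⇒ μ y = (1/14)e^(14x) + C.
Divide by μ: y = 1/14 + Ce^(-14x).


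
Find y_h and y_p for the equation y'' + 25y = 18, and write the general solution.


Homogeneous part: r² + 25 = 0 ⇒ r = ±5i, so y_h = C₁cos(5x) + C₂sin(5x).
Try constant y_p = A; plug in: 25A = 18 ⇒ A = 18/25.
General solution: y = C₁cos(5x) + C₂sin(5x) + 18/25.


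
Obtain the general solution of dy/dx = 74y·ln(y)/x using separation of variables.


Separate: dy/[y ln(y)] = 74 dx/x.
Substitute u = ln(y): du/u = 74 dx/x.
Integrate: ln|ln(y)| = 74ln|x| + C₀, hence ln(y) = C·x^74.


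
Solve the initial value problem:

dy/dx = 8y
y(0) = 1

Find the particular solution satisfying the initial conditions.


General solution of y' = 8y is y = Ce^(8x).
Apply y(0) = 1: C = 1.
Particular solution: y = e^(8x).


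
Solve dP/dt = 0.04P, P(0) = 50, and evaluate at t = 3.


The ODE dP/dt = 0.04P has solution P(t) = P(0)e^(0.04t).
Substitute P(0) = 50 and t = 3: P(3) = 50 e^(0.12) ≈ 56.


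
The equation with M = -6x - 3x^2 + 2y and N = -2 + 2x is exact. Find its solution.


Check exactness: ∂M/∂y = 2 and ∂N/∂x = 2; equal, so the equation is exact.
Integrate M with respect to x (treating y as constant): ∫M dx = -3x^2 - x^3 + 2xy + h(y).
Differentiate w.r.t. y and set equal to N: the x-dependent terms already match, leaving h'(y) = -2. Integrate: h(y) = -2y.
So F(x,y) = -2y - 3x^2 - x^3 + 2xy.
General solution: -2y - 3x^2 - x^3 + 2xy = C.


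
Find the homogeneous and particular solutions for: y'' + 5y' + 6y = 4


Characteristic roots of r² + 5r + 6 = 0 are -2, -3.
y_h = C₁e^(-2x) + C₂e^(-3x).
Constant forcing; try y_p = A. Then 6A = 4 ⇒ A = 2/3.
General solution: y = C₁e^(-2x) + C₂e^(-3x) + 2/3.


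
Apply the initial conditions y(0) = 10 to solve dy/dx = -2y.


General solution of y' = -2y is y = Ce^(-2x).
Apply y(0) = 10: C = 10.
Particular solution: y = 10e^(-2x).


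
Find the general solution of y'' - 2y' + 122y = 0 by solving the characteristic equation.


Characteristic equation: r² - 2r + 122 = 0.
Discriminant is negative; roots r = 1 ± 11i (complex conjugate pair).
General solution uses e^(α x)(C₁ cos(β x) + C₂ sin(β x)): y = e^(x)(C₁cos(11x) + C₂sin(11x)).


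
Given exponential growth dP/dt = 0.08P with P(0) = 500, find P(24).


The ODE dP/dt = 0.08P has solution P(t) = P(0)e^(0.08t).
Substitute P(0) = 500 and t = 24: P(24) = 500 e^(1.92) ≈ 3410.


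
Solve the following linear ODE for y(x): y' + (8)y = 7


P(x) = 8, Q(x) = 7; integrating factor μ = e^(8x).
(μ y)' = 7e^(8x) ⇒ μ y = (7/8)e^(8x) + C.
Divide by μ: y = 7/8 + Ce^(-8x).


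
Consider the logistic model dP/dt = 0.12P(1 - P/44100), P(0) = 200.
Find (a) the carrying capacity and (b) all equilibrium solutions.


Logistic ODE dP/dt = 0.12P(1 - P/44100) has equilibria where dP/dt = 0, i.e. P = 0 or P = 44100.
The coefficient (1 - P/K) = 0 when P = K, identifying K = 44100 as the carrying capacity.
(a) K = 44100; (b) equilibria P = 0 and P = 44100.


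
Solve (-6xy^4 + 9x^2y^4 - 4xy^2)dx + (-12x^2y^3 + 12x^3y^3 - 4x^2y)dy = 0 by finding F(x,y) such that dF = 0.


Check exactness: ∂M/∂y = -24xy^3 + 36x^2y^3 - 8xy and ∂N/∂x = -24xy^3 + 36x^2y^3 - 8xy; equal, so the equation is exact.
Integrate M with respect to x (treating y as constant): ∫M dx = -3x^2y^4 + 3x^3y^4 - 2x^2y^2 + h(y).
Differentiate w.r.t. y and set equal to N: all terms match, so h'(y) = 0 and h is a constant absorbed into C.
General solution: -3x^2y^4 + 3x^3y^4 - 2x^2y^2 = C.


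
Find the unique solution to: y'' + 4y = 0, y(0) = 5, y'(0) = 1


Characteristic roots of r² + 4 = 0 are ±2i, so y = C₁cos(2x) + C₂sin(2x).
Apply y(0) = 5: C₁ = 5. Differentiate and apply y'(0) = 1: 2·C₂ = 1, so C₂ = 1/2.
Particular solution: y = 5cos(2x) + (1/2)sin(2x).


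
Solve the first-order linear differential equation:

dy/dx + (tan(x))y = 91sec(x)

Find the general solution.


P(x) = tan(x) ⇒ μ = e^(∫tan(x)dx) = sec(x).
(sec(x) y)' = 91sec²(x) ⇒ sec(x) y = 91tan(x) + C.
Multiply by cos(x): y = 91sin(x) + C·cos(x).


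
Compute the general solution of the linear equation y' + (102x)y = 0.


P(x) = 102x ⇒ μ = e^(51x²).
Q(x) = 0 so μ y is constant: y = Ce^(-51x²).


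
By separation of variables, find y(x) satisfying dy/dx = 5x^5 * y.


Separate variables: dy/y = 5x^5 dx.
Integrate: ln|y| = (5/6)x^6 + C₀.
Exponentiate: y = Ce^((5/6)x^6).


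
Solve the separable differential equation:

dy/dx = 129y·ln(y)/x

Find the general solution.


Separate: dy/[y ln(y)] = 129 dx/x.
Substitute u = ln(y): du/u = 129 dx/x.
Integrate: ln|ln(y)| = 129ln|x| + C₀, hence ln(y) = C·x^129.


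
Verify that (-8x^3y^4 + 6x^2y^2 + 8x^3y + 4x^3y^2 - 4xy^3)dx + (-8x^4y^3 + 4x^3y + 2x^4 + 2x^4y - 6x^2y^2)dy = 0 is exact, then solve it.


Check exactness: ∂M/∂y = -32x^3y^3 + 12x^2y + 8x^3 + 8x^3y - 12xy^2 and ∂N/∂x = -32x^3y^3 + 12x^2y + 8x^3 + 8x^3y - 12xy^2; equal, so the equation is exact.
Integrate M with respect to x (treating y as constant): ∫M dx = -2x^4y^4 + 2x^3y^2 + 2x^4y + x^4y^2 - 2x^2y^3 + h(y).
Differentiate w.r.t. y and set equal to N: all terms match, so h'(y) = 0 and h is a constant absorbed into C.
General solution: -2x^4y^4 + 2x^3y^2 + 2x^4y + x^4y^2 - 2x^2y^3 = C.
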